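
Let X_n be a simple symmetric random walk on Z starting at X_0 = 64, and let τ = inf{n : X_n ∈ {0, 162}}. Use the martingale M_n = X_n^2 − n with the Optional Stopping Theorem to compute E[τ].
E[τ] = 6272

M_n = X_n^2 − n is a martingale (since E[X_{n+1}^2 | F_n] = X_n^2 + 1). By OST (τ has finite mean in a bounded region), E[M_τ] = E[M_0] = X_0^2 − 0 = 64^2 = 4096. Also E[M_τ] = E[X_τ^2] − E[τ]. The walk exits at 0 or 162, with P(hit 162 first) = 64/162, so E[X_τ^2] = 162^2 · 64/162 + 0 = 10368. Thus E[τ] = E[X_τ^2] − E[M_τ] = 10368 − 4096 = 6272 = 64(162 − 64) = 6272.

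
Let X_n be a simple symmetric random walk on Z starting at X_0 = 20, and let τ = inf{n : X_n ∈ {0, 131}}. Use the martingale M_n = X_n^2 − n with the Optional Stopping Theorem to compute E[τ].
E[τ] = 2220

M_n = X_n^2 − n is a martingale (since E[X_{n+1}^2 | F_n] = X_n^2 + 1). By OST (τ has finite mean in a bounded region), E[M_τ] = E[M_0] = X_0^2 − 0 = 20^2 = 400. Also E[M_τ] = E[X_τ^2] − E[τ]. The walk exits at 0 or 131, with P(hit 131 first) = 20/131, so E[X_τ^2] = 131^2 · 20/131 + 0 = 2620. Thus E[τ] = E[X_τ^2] − E[M_τ] = 2620 − 400 = 2220 = 20(131 − 20) = 2220.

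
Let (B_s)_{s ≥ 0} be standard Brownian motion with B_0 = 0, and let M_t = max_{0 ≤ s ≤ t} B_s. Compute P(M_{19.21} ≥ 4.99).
P(M_{19.21} ≥ 4.99) = 2·P(B_{19.21} ≥ 4.99) = 2(1 − Φ(4.99/√19.21)) ≈ 0.2549

By the reflection principle for Brownian motion, P(M_t ≥ a) = 2 · P(B_t ≥ a) for a ≥ 0. Since B_t ~ N(0, t), P(B_t ≥ 4.99) = 1 − Φ(4.99/√t) = 1 − Φ(4.99/√19.21) = 1 − Φ(1.1385). So
  P(M_{19.21} ≥ 4.99) = 2(1 − Φ(1.1385)) ≈ 0.2549.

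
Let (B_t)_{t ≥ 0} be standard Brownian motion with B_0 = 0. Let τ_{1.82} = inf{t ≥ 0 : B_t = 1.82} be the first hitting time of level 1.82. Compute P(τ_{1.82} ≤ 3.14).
P(τ_{1.82} ≤ 3.14) = 2(1 − Φ(1.82/√3.14)) = 2(1 − Φ(1.0271)) ≈ 0.3044

By the reflection principle for standard BM, P(τ_b ≤ t) = 2 · P(B_t ≥ b). Since B_t ~ N(0, t), P(B_t ≥ 1.82) = 1 − Φ(1.82/√t) = 1 − Φ(1.82/√3.14) = 1 − Φ(1.0271) ≈ 0.15219. Doubling: P(τ_{1.82} ≤ 3.14) ≈ 2 · 0.15219 = 0.30438 ≈ 0.3044.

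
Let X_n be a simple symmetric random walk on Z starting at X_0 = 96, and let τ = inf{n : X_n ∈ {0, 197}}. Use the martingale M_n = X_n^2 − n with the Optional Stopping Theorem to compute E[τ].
E[τ] = 9696

M_n = X_n^2 − n is a martingale (since E[X_{n+1}^2 | F_n] = X_n^2 + 1). By OST (τ has finite mean in a bounded region), E[M_τ] = E[M_0] = X_0^2 − 0 = 96^2 = 9216. Also E[M_τ] = E[X_τ^2] − E[τ]. The walk exits at 0 or 197, with P(hit 197 first) = 96/197, so E[X_τ^2] = 197^2 · 96/197 + 0 = 18912. Thus E[τ] = E[X_τ^2] − E[M_τ] = 18912 − 9216 = 9696 = 96(197 − 96) = 9696.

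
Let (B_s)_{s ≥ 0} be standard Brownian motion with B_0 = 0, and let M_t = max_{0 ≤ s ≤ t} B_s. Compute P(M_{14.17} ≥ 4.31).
P(M_{14.17} ≥ 4.31) = 2·P(B_{14.17} ≥ 4.31) = 2(1 − Φ(4.31/√14.17)) ≈ 0.2522

By the reflection principle for Brownian motion, P(M_t ≥ a) = 2 · P(B_t ≥ a) for a ≥ 0. Since B_t ~ N(0, t), P(B_t ≥ 4.31) = 1 − Φ(4.31/√t) = 1 − Φ(4.31/√14.17) = 1 − Φ(1.1450). So
  P(M_{14.17} ≥ 4.31) = 2(1 − Φ(1.1450)) ≈ 0.2522.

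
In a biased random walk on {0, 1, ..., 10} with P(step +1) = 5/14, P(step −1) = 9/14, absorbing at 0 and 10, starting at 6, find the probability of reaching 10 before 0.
P(hit 10 before 0) = (1 − (9/5)^6) / (1 − (9/5)^10) = 5756875/62089621

Let u_k denote P(reach 10 before 0 | start at k). Boundary: u_0 = 0, u_10 = 1. Recurrence: u_k = 5/14·u_{k+1} + 9/14·u_{k-1} for 1 ≤ k ≤ 9. Try u_k = A + B·r^k with r = q/p = (9/14)/(5/14) = 9/5. Substitution satisfies the recurrence; boundary conditions give:
  u_k = (1 − r^k) / (1 − r^N) = (1 − (9/5)^6) / (1 − (9/5)^10) = 5756875/62089621.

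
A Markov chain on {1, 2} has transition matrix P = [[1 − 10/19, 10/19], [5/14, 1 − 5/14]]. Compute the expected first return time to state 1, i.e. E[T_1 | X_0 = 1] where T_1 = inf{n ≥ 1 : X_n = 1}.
E[T_1 | X_0 = 1] = 1/π_1 = 47/19

For an irreducible recurrent Markov chain with stationary distribution π, E[T_i | X_0 = i] = 1/π_i (Kac's formula). Here π_1 = (5/14)/(10/19 + 5/14) = (5/14)/(235/266) = 19/47, so E[T_1 | X_0 = 1] = 1/π_1 = (10/19 + 5/14)/(5/14) = (235/266)/(5/14) = 47/19.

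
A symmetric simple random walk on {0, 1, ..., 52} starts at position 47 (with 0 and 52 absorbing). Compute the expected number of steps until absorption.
E[τ | X_0 = 47] = 235

Let v_k = E[τ | X_0 = k]. Boundary: v_0 = v_52 = 0. Recurrence: v_k = 1 + (v_{k-1} + v_{k+1})/2 for 1 ≤ k ≤ 51. The particular solution to v_k − (v_{k-1} + v_{k+1})/2 = 1 is v_k = −k^2. Adding homogeneous solution A + B k and matching boundaries gives v_k = k (52 − k). Substituting k = 47: v_47 = 47 · 5 = 235.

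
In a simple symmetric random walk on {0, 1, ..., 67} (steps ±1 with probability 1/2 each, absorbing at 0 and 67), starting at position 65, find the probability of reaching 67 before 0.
P(hit 67 before 0) = 65/67

Let u_k = P(hit 67 before 0 | start at k). Then u_0 = 0, u_67 = 1, and u_k = u_{k-1}/2 + u_{k+1}/2 for 1 ≤ k ≤ 66. This harmonic recurrence is solved by u_k = k/67, giving u_65 = 65/67.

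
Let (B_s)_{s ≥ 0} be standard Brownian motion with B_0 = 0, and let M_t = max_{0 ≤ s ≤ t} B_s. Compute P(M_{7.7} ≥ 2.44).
P(M_{7.7} ≥ 2.44) = 2·P(B_{7.7} ≥ 2.44) = 2(1 − Φ(2.44/√7.7)) ≈ 0.3792

By the reflection principle for Brownian motion, P(M_t ≥ a) = 2 · P(B_t ≥ a) for a ≥ 0. Since B_t ~ N(0, t), P(B_t ≥ 2.44) = 1 − Φ(2.44/√t) = 1 − Φ(2.44/√7.7) = 1 − Φ(0.8793). So
  P(M_{7.7} ≥ 2.44) = 2(1 − Φ(0.8793)) ≈ 0.3792.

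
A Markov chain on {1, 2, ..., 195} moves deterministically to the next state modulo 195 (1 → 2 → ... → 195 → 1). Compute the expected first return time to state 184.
E[T_184 | X_0 = 184] = 195

The chain cycles deterministically, so starting at state 184 it returns in exactly 195 steps. Equivalently, the stationary distribution is uniform π_j = 1/195 for every state j, so by Kac's formula E[T_184] = 1/π_184 = 195.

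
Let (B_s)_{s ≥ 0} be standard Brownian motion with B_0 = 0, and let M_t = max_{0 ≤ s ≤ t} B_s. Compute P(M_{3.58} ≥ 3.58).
P(M_{3.58} ≥ 3.58) = 2·P(B_{3.58} ≥ 3.58) = 2(1 − Φ(3.58/√3.58)) ≈ 0.0585

By the reflection principle for Brownian motion, P(M_t ≥ a) = 2 · P(B_t ≥ a) for a ≥ 0. Since B_t ~ N(0, t), P(B_t ≥ 3.58) = 1 − Φ(3.58/√t) = 1 − Φ(3.58/√3.58) = 1 − Φ(1.8921). So
  P(M_{3.58} ≥ 3.58) = 2(1 − Φ(1.8921)) ≈ 0.0585.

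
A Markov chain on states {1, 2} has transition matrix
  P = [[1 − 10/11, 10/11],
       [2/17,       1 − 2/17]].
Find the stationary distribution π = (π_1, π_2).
π_1 = 11/96, π_2 = 85/96

Solve πP = π with π_1 + π_2 = 1. From πP = π: π_1 · (1 − 10/11) + π_2 · 2/17 = π_1 ⇒ π_2 · 2/17 = π_1 · 10/11 ⇒ π_2/π_1 = (10/11)/(2/17) = 85/11. Together with π_1 + π_2 = 1:
  π_1 = (2/17)/(10/11 + 2/17) = (2/17)/(192/187) = 11/96,
  π_2 = (10/11)/(10/11 + 2/17) = (10/11)/(192/187) = 85/96.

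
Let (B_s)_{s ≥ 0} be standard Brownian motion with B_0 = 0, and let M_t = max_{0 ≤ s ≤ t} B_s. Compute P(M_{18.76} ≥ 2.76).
P(M_{18.76} ≥ 2.76) = 2·P(B_{18.76} ≥ 2.76) = 2(1 − Φ(2.76/√18.76)) ≈ 0.5240

By the reflection principle for Brownian motion, P(M_t ≥ a) = 2 · P(B_t ≥ a) for a ≥ 0. Since B_t ~ N(0, t), P(B_t ≥ 2.76) = 1 − Φ(2.76/√t) = 1 − Φ(2.76/√18.76) = 1 − Φ(0.6372). So
  P(M_{18.76} ≥ 2.76) = 2(1 − Φ(0.6372)) ≈ 0.5240.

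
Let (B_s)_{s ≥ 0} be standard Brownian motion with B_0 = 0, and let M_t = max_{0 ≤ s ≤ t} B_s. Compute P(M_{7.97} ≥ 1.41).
P(M_{7.97} ≥ 1.41) = 2·P(B_{7.97} ≥ 1.41) = 2(1 − Φ(1.41/√7.97)) ≈ 0.6175

By the reflection principle for Brownian motion, P(M_t ≥ a) = 2 · P(B_t ≥ a) for a ≥ 0. Since B_t ~ N(0, t), P(B_t ≥ 1.41) = 1 − Φ(1.41/√t) = 1 − Φ(1.41/√7.97) = 1 − Φ(0.4994). So
  P(M_{7.97} ≥ 1.41) = 2(1 − Φ(0.4994)) ≈ 0.6175.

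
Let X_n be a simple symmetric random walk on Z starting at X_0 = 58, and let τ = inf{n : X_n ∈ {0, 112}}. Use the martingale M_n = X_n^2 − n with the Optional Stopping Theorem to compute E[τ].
E[τ] = 3132

M_n = X_n^2 − n is a martingale (since E[X_{n+1}^2 | F_n] = X_n^2 + 1). By OST (τ has finite mean in a bounded region), E[M_τ] = E[M_0] = X_0^2 − 0 = 58^2 = 3364. Also E[M_τ] = E[X_τ^2] − E[τ]. The walk exits at 0 or 112, with P(hit 112 first) = 58/112, so E[X_τ^2] = 112^2 · 58/112 + 0 = 6496. Thus E[τ] = E[X_τ^2] − E[M_τ] = 6496 − 3364 = 3132 = 58(112 − 58) = 3132.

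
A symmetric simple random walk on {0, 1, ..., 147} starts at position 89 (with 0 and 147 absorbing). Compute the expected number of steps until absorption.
E[τ | X_0 = 89] = 5162

Let v_k = E[τ | X_0 = k]. Boundary: v_0 = v_147 = 0. Recurrence: v_k = 1 + (v_{k-1} + v_{k+1})/2 for 1 ≤ k ≤ 146. The particular solution to v_k − (v_{k-1} + v_{k+1})/2 = 1 is v_k = −k^2. Adding homogeneous solution A + B k and matching boundaries gives v_k = k (147 − k). Substituting k = 89: v_89 = 89 · 58 = 5162.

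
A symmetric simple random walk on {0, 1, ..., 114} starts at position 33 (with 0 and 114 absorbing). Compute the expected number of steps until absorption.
E[τ | X_0 = 33] = 2673

Let v_k = E[τ | X_0 = k]. Boundary: v_0 = v_114 = 0. Recurrence: v_k = 1 + (v_{k-1} + v_{k+1})/2 for 1 ≤ k ≤ 113. The particular solution to v_k − (v_{k-1} + v_{k+1})/2 = 1 is v_k = −k^2. Adding homogeneous solution A + B k and matching boundaries gives v_k = k (114 − k). Substituting k = 33: v_33 = 33 · 81 = 2673.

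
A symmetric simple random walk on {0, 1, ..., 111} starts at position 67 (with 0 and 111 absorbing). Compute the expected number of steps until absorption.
E[τ | X_0 = 67] = 2948

Let v_k = E[τ | X_0 = k]. Boundary: v_0 = v_111 = 0. Recurrence: v_k = 1 + (v_{k-1} + v_{k+1})/2 for 1 ≤ k ≤ 110. The particular solution to v_k − (v_{k-1} + v_{k+1})/2 = 1 is v_k = −k^2. Adding homogeneous solution A + B k and matching boundaries gives v_k = k (111 − k). Substituting k = 67: v_67 = 67 · 44 = 2948.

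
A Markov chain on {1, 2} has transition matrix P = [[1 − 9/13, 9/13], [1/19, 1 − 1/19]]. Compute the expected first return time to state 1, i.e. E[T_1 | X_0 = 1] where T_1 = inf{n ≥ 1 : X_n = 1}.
E[T_1 | X_0 = 1] = 1/π_1 = 184/13

For an irreducible recurrent Markov chain with stationary distribution π, E[T_i | X_0 = i] = 1/π_i (Kac's formula). Here π_1 = (1/19)/(9/13 + 1/19) = (1/19)/(184/247) = 13/184, so E[T_1 | X_0 = 1] = 1/π_1 = (9/13 + 1/19)/(1/19) = (184/247)/(1/19) = 184/13.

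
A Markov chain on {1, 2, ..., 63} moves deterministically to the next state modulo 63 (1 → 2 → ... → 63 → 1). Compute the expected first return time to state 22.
E[T_22 | X_0 = 22] = 63

The chain cycles deterministically, so starting at state 22 it returns in exactly 63 steps. Equivalently, the stationary distribution is uniform π_j = 1/63 for every state j, so by Kac's formula E[T_22] = 1/π_22 = 63.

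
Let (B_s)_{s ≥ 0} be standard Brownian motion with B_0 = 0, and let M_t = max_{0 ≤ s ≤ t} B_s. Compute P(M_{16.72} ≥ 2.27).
P(M_{16.72} ≥ 2.27) = 2·P(B_{16.72} ≥ 2.27) = 2(1 − Φ(2.27/√16.72)) ≈ 0.5788

By the reflection principle for Brownian motion, P(M_t ≥ a) = 2 · P(B_t ≥ a) for a ≥ 0. Since B_t ~ N(0, t), P(B_t ≥ 2.27) = 1 − Φ(2.27/√t) = 1 − Φ(2.27/√16.72) = 1 − Φ(0.5551). So
  P(M_{16.72} ≥ 2.27) = 2(1 − Φ(0.5551)) ≈ 0.5788.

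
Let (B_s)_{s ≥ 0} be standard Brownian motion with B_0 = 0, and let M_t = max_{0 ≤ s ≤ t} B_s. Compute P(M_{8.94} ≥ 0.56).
P(M_{8.94} ≥ 0.56) = 2·P(B_{8.94} ≥ 0.56) = 2(1 − Φ(0.56/√8.94)) ≈ 0.8514

By the reflection principle for Brownian motion, P(M_t ≥ a) = 2 · P(B_t ≥ a) for a ≥ 0. Since B_t ~ N(0, t), P(B_t ≥ 0.56) = 1 − Φ(0.56/√t) = 1 − Φ(0.56/√8.94) = 1 − Φ(0.1873). So
  P(M_{8.94} ≥ 0.56) = 2(1 − Φ(0.1873)) ≈ 0.8514.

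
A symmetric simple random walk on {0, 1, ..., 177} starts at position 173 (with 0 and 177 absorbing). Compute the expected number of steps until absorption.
E[τ | X_0 = 173] = 692

Let v_k = E[τ | X_0 = k]. Boundary: v_0 = v_177 = 0. Recurrence: v_k = 1 + (v_{k-1} + v_{k+1})/2 for 1 ≤ k ≤ 176. The particular solution to v_k − (v_{k-1} + v_{k+1})/2 = 1 is v_k = −k^2. Adding homogeneous solution A + B k and matching boundaries gives v_k = k (177 − k). Substituting k = 173: v_173 = 173 · 4 = 692.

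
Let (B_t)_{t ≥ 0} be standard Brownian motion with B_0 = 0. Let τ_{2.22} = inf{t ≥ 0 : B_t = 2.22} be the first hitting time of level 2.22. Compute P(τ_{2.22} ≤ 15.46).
P(τ_{2.22} ≤ 15.46) = 2(1 − Φ(2.22/√15.46)) = 2(1 − Φ(0.5646)) ≈ 0.5723

By the reflection principle for standard BM, P(τ_b ≤ t) = 2 · P(B_t ≥ b). Since B_t ~ N(0, t), P(B_t ≥ 2.22) = 1 − Φ(2.22/√t) = 1 − Φ(2.22/√15.46) = 1 − Φ(0.5646) ≈ 0.28617. Doubling: P(τ_{2.22} ≤ 15.46) ≈ 2 · 0.28617 = 0.57234 ≈ 0.5723.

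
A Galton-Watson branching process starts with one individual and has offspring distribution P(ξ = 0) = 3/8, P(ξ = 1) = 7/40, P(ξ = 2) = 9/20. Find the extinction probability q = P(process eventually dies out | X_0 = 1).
q = 5/6

The pgf is f(s) = 3/8 + 7/40·s + 9/20·s². The extinction probability q is the smallest fixed point of f in [0, 1]. Setting s = f(s):
  9/20·s² + (7/40 − 1)·s + 3/8 = 0
  9/20·s² − (3/8 + 9/20)·s + 3/8 = 0
which factors as (s − 1)·(9/20·s − 3/8) = 0, giving roots s = 1 and s = (3/8)/(9/20) = 5/6.
Mean offspring μ = 7/40 + 2·9/20 = 43/40 > 1 (supercritical), so q < 1. The extinction probability is the smaller root: q = (3/8)/(9/20) = 5/6.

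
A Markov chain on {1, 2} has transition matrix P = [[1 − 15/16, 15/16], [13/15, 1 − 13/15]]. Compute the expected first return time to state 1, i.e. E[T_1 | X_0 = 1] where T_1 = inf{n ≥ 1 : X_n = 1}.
E[T_1 | X_0 = 1] = 1/π_1 = 433/208

For an irreducible recurrent Markov chain with stationary distribution π, E[T_i | X_0 = i] = 1/π_i (Kac's formula). Here π_1 = (13/15)/(15/16 + 13/15) = (13/15)/(433/240) = 208/433, so E[T_1 | X_0 = 1] = 1/π_1 = (15/16 + 13/15)/(13/15) = (433/240)/(13/15) = 433/208.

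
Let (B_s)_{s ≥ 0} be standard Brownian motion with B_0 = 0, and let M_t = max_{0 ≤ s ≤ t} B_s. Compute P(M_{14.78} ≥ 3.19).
P(M_{14.78} ≥ 3.19) = 2·P(B_{14.78} ≥ 3.19) = 2(1 − Φ(3.19/√14.78)) ≈ 0.4067

By the reflection principle for Brownian motion, P(M_t ≥ a) = 2 · P(B_t ≥ a) for a ≥ 0. Since B_t ~ N(0, t), P(B_t ≥ 3.19) = 1 − Φ(3.19/√t) = 1 − Φ(3.19/√14.78) = 1 − Φ(0.8298). So
  P(M_{14.78} ≥ 3.19) = 2(1 − Φ(0.8298)) ≈ 0.4067.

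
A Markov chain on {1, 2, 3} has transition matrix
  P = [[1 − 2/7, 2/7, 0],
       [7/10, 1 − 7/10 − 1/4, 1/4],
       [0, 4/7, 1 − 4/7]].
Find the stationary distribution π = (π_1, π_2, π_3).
π = (196/311, 80/311, 35/311)

This is a birth-death chain on three states, which satisfies detailed balance: π_1 · P_{12} = π_2 · P_{21} and π_2 · P_{23} = π_3 · P_{32}.
From π_1 · 2/7 = π_2 · 7/10: π_2/π_1 = (2/7)/(7/10) = 20/49.
From π_2 · 1/4 = π_3 · 4/7: π_3/π_2 = (1/4)/(4/7) = 7/16.
Take π_1 proportional to 1; then unnormalized π = (1, 20/49, 5/28). Normalize by dividing by the sum 311/196:
  π = (196/311, 80/311, 35/311).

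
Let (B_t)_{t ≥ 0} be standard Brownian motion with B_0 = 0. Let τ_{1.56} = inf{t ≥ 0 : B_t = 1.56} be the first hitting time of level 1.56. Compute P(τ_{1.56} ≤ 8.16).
P(τ_{1.56} ≤ 8.16) = 2(1 − Φ(1.56/√8.16)) = 2(1 − Φ(0.5461)) ≈ 0.5850

By the reflection principle for standard BM, P(τ_b ≤ t) = 2 · P(B_t ≥ b). Since B_t ~ N(0, t), P(B_t ≥ 1.56) = 1 − Φ(1.56/√t) = 1 − Φ(1.56/√8.16) = 1 − Φ(0.5461) ≈ 0.29250. Doubling: P(τ_{1.56} ≤ 8.16) ≈ 2 · 0.29250 = 0.58500 ≈ 0.5850.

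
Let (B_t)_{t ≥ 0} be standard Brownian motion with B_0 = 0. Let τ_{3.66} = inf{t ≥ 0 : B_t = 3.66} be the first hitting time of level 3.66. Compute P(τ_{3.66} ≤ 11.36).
P(τ_{3.66} ≤ 11.36) = 2(1 − Φ(3.66/√11.36)) = 2(1 − Φ(1.0859)) ≈ 0.2775

By the reflection principle for standard BM, P(τ_b ≤ t) = 2 · P(B_t ≥ b). Since B_t ~ N(0, t), P(B_t ≥ 3.66) = 1 − Φ(3.66/√t) = 1 − Φ(3.66/√11.36) = 1 − Φ(1.0859) ≈ 0.13876. Doubling: P(τ_{3.66} ≤ 11.36) ≈ 2 · 0.13876 = 0.27752 ≈ 0.2775.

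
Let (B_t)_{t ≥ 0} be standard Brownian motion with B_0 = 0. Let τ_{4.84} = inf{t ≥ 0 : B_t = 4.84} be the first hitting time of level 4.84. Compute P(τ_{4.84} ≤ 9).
P(τ_{4.84} ≤ 9) = 2(1 − Φ(4.84/√9)) = 2(1 − Φ(1.6133)) ≈ 0.1067

By the reflection principle for standard BM, P(τ_b ≤ t) = 2 · P(B_t ≥ b). Since B_t ~ N(0, t), P(B_t ≥ 4.84) = 1 − Φ(4.84/√t) = 1 − Φ(4.84/√9) = 1 − Φ(1.6133) ≈ 0.05334. Doubling: P(τ_{4.84} ≤ 9) ≈ 2 · 0.05334 = 0.10668 ≈ 0.1067.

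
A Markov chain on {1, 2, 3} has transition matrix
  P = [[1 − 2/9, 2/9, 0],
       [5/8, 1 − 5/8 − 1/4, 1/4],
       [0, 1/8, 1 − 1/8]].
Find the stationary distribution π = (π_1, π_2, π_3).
π = (15/31, 16/93, 32/93)

This is a birth-death chain on three states, which satisfies detailed balance: π_1 · P_{12} = π_2 · P_{21} and π_2 · P_{23} = π_3 · P_{32}.
From π_1 · 2/9 = π_2 · 5/8: π_2/π_1 = (2/9)/(5/8) = 16/45.
From π_2 · 1/4 = π_3 · 1/8: π_3/π_2 = (1/4)/(1/8) = 2.
Take π_1 proportional to 1; then unnormalized π = (1, 16/45, 32/45). Normalize by dividing by the sum 31/15:
  π = (15/31, 16/93, 32/93).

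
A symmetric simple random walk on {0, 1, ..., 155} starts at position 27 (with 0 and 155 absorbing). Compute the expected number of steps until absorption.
E[τ | X_0 = 27] = 3456

Let v_k = E[τ | X_0 = k]. Boundary: v_0 = v_155 = 0. Recurrence: v_k = 1 + (v_{k-1} + v_{k+1})/2 for 1 ≤ k ≤ 154. The particular solution to v_k − (v_{k-1} + v_{k+1})/2 = 1 is v_k = −k^2. Adding homogeneous solution A + B k and matching boundaries gives v_k = k (155 − k). Substituting k = 27: v_27 = 27 · 128 = 3456.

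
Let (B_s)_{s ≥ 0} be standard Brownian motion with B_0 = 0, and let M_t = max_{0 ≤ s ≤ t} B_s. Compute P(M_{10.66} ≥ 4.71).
P(M_{10.66} ≥ 4.71) = 2·P(B_{10.66} ≥ 4.71) = 2(1 − Φ(4.71/√10.66)) ≈ 0.1491

By the reflection principle for Brownian motion, P(M_t ≥ a) = 2 · P(B_t ≥ a) for a ≥ 0. Since B_t ~ N(0, t), P(B_t ≥ 4.71) = 1 − Φ(4.71/√t) = 1 − Φ(4.71/√10.66) = 1 − Φ(1.4426). So
  P(M_{10.66} ≥ 4.71) = 2(1 − Φ(1.4426)) ≈ 0.1491.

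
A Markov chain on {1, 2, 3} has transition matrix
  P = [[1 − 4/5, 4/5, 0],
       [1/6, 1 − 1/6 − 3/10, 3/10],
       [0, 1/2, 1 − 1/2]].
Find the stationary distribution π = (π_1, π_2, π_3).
π = (25/217, 120/217, 72/217)

This is a birth-death chain on three states, which satisfies detailed balance: π_1 · P_{12} = π_2 · P_{21} and π_2 · P_{23} = π_3 · P_{32}.
From π_1 · 4/5 = π_2 · 1/6: π_2/π_1 = (4/5)/(1/6) = 24/5.
From π_2 · 3/10 = π_3 · 1/2: π_3/π_2 = (3/10)/(1/2) = 3/5.
Take π_1 proportional to 1; then unnormalized π = (1, 24/5, 72/25). Normalize by dividing by the sum 217/25:
  π = (25/217, 120/217, 72/217).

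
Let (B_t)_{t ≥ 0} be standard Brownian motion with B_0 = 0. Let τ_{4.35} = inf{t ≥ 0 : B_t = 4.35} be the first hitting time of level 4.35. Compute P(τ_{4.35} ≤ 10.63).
P(τ_{4.35} ≤ 10.63) = 2(1 − Φ(4.35/√10.63)) = 2(1 − Φ(1.3342)) ≈ 0.1821

By the reflection principle for standard BM, P(τ_b ≤ t) = 2 · P(B_t ≥ b). Since B_t ~ N(0, t), P(B_t ≥ 4.35) = 1 − Φ(4.35/√t) = 1 − Φ(4.35/√10.63) = 1 − Φ(1.3342) ≈ 0.09107. Doubling: P(τ_{4.35} ≤ 10.63) ≈ 2 · 0.09107 = 0.18214 ≈ 0.1821.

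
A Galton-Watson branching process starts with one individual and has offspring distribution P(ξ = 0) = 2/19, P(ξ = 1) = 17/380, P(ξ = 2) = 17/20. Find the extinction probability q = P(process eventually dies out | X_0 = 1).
q = 40/323

The pgf is f(s) = 2/19 + 17/380·s + 17/20·s². The extinction probability q is the smallest fixed point of f in [0, 1]. Setting s = f(s):
  17/20·s² + (17/380 − 1)·s + 2/19 = 0
  17/20·s² − (2/19 + 17/20)·s + 2/19 = 0
which factors as (s − 1)·(17/20·s − 2/19) = 0, giving roots s = 1 and s = (2/19)/(17/20) = 40/323.
Mean offspring μ = 17/380 + 2·17/20 = 663/380 > 1 (supercritical), so q < 1. The extinction probability is the smaller root: q = (2/19)/(17/20) = 40/323.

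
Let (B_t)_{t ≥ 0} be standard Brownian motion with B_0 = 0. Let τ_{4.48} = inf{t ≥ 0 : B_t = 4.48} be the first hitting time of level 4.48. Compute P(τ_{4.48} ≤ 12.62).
P(τ_{4.48} ≤ 12.62) = 2(1 − Φ(4.48/√12.62)) = 2(1 − Φ(1.2611)) ≈ 0.2073

By the reflection principle for standard BM, P(τ_b ≤ t) = 2 · P(B_t ≥ b). Since B_t ~ N(0, t), P(B_t ≥ 4.48) = 1 − Φ(4.48/√t) = 1 − Φ(4.48/√12.62) = 1 − Φ(1.2611) ≈ 0.10364. Doubling: P(τ_{4.48} ≤ 12.62) ≈ 2 · 0.10364 = 0.20728 ≈ 0.2073.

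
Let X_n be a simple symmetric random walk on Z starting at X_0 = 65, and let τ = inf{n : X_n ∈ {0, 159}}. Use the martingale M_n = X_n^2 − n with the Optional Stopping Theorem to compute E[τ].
E[τ] = 6110

M_n = X_n^2 − n is a martingale (since E[X_{n+1}^2 | F_n] = X_n^2 + 1). By OST (τ has finite mean in a bounded region), E[M_τ] = E[M_0] = X_0^2 − 0 = 65^2 = 4225. Also E[M_τ] = E[X_τ^2] − E[τ]. The walk exits at 0 or 159, with P(hit 159 first) = 65/159, so E[X_τ^2] = 159^2 · 65/159 + 0 = 10335. Thus E[τ] = E[X_τ^2] − E[M_τ] = 10335 − 4225 = 6110 = 65(159 − 65) = 6110.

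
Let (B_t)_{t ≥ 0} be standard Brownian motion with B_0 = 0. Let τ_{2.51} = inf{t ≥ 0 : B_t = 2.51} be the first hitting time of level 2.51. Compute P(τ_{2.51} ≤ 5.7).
P(τ_{2.51} ≤ 5.7) = 2(1 − Φ(2.51/√5.7)) = 2(1 − Φ(1.0513)) ≈ 0.2931

By the reflection principle for standard BM, P(τ_b ≤ t) = 2 · P(B_t ≥ b). Since B_t ~ N(0, t), P(B_t ≥ 2.51) = 1 − Φ(2.51/√t) = 1 − Φ(2.51/√5.7) = 1 − Φ(1.0513) ≈ 0.14656. Doubling: P(τ_{2.51} ≤ 5.7) ≈ 2 · 0.14656 = 0.29312 ≈ 0.2931.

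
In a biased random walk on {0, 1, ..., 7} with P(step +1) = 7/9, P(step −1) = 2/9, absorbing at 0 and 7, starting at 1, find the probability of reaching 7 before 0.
P(hit 7 before 0) = (1 − (2/7)^1) / (1 − (2/7)^7) = 117649/164683

Let u_k denote P(reach 7 before 0 | start at k). Boundary: u_0 = 0, u_7 = 1. Recurrence: u_k = 7/9·u_{k+1} + 2/9·u_{k-1} for 1 ≤ k ≤ 6. Try u_k = A + B·r^k with r = q/p = (2/9)/(7/9) = 2/7. Substitution satisfies the recurrence; boundary conditions give:
  u_k = (1 − r^k) / (1 − r^N) = (1 − (2/7)^1) / (1 − (2/7)^7) = 117649/164683.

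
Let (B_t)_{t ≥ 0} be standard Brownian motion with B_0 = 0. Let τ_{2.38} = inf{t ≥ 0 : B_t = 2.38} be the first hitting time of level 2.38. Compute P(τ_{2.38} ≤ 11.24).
P(τ_{2.38} ≤ 11.24) = 2(1 − Φ(2.38/√11.24)) = 2(1 − Φ(0.7099)) ≈ 0.4778

By the reflection principle for standard BM, P(τ_b ≤ t) = 2 · P(B_t ≥ b). Since B_t ~ N(0, t), P(B_t ≥ 2.38) = 1 − Φ(2.38/√t) = 1 − Φ(2.38/√11.24) = 1 − Φ(0.7099) ≈ 0.23888. Doubling: P(τ_{2.38} ≤ 11.24) ≈ 2 · 0.23888 = 0.47776 ≈ 0.4778.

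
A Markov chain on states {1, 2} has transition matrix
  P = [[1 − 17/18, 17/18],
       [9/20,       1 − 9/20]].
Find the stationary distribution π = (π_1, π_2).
π_1 = 81/251, π_2 = 170/251

Solve πP = π with π_1 + π_2 = 1. From πP = π: π_1 · (1 − 17/18) + π_2 · 9/20 = π_1 ⇒ π_2 · 9/20 = π_1 · 17/18 ⇒ π_2/π_1 = (17/18)/(9/20) = 170/81. Together with π_1 + π_2 = 1:
  π_1 = (9/20)/(17/18 + 9/20) = (9/20)/(251/180) = 81/251,
  π_2 = (17/18)/(17/18 + 9/20) = (17/18)/(251/180) = 170/251.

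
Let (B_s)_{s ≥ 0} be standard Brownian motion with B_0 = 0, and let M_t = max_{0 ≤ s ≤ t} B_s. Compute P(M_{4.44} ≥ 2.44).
P(M_{4.44} ≥ 2.44) = 2·P(B_{4.44} ≥ 2.44) = 2(1 − Φ(2.44/√4.44)) ≈ 0.2469

By the reflection principle for Brownian motion, P(M_t ≥ a) = 2 · P(B_t ≥ a) for a ≥ 0. Since B_t ~ N(0, t), P(B_t ≥ 2.44) = 1 − Φ(2.44/√t) = 1 − Φ(2.44/√4.44) = 1 − Φ(1.1580). So
  P(M_{4.44} ≥ 2.44) = 2(1 − Φ(1.1580)) ≈ 0.2469.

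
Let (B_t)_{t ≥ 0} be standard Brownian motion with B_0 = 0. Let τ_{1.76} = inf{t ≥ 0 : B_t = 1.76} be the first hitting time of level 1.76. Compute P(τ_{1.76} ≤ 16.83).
P(τ_{1.76} ≤ 16.83) = 2(1 − Φ(1.76/√16.83)) = 2(1 − Φ(0.4290)) ≈ 0.6679

By the reflection principle for standard BM, P(τ_b ≤ t) = 2 · P(B_t ≥ b). Since B_t ~ N(0, t), P(B_t ≥ 1.76) = 1 − Φ(1.76/√t) = 1 − Φ(1.76/√16.83) = 1 − Φ(0.4290) ≈ 0.33396. Doubling: P(τ_{1.76} ≤ 16.83) ≈ 2 · 0.33396 = 0.66792 ≈ 0.6679.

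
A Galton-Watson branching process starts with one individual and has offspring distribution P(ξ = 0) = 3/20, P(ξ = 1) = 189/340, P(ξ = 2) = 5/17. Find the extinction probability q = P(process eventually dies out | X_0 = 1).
q = 51/100

The pgf is f(s) = 3/20 + 189/340·s + 5/17·s². The extinction probability q is the smallest fixed point of f in [0, 1]. Setting s = f(s):
  5/17·s² + (189/340 − 1)·s + 3/20 = 0
  5/17·s² − (3/20 + 5/17)·s + 3/20 = 0
which factors as (s − 1)·(5/17·s − 3/20) = 0, giving roots s = 1 and s = (3/20)/(5/17) = 51/100.
Mean offspring μ = 189/340 + 2·5/17 = 389/340 > 1 (supercritical), so q < 1. The extinction probability is the smaller root: q = (3/20)/(5/17) = 51/100.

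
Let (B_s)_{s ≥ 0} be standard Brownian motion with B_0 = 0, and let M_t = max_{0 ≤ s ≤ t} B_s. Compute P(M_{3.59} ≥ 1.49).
P(M_{3.59} ≥ 1.49) = 2·P(B_{3.59} ≥ 1.49) = 2(1 − Φ(1.49/√3.59)) ≈ 0.4316

By the reflection principle for Brownian motion, P(M_t ≥ a) = 2 · P(B_t ≥ a) for a ≥ 0. Since B_t ~ N(0, t), P(B_t ≥ 1.49) = 1 − Φ(1.49/√t) = 1 − Φ(1.49/√3.59) = 1 − Φ(0.7864). So
  P(M_{3.59} ≥ 1.49) = 2(1 − Φ(0.7864)) ≈ 0.4316.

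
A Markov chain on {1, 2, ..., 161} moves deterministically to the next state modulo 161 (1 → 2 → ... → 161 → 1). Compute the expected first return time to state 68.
E[T_68 | X_0 = 68] = 161

The chain cycles deterministically, so starting at state 68 it returns in exactly 161 steps. Equivalently, the stationary distribution is uniform π_j = 1/161 for every state j, so by Kac's formula E[T_68] = 1/π_68 = 161.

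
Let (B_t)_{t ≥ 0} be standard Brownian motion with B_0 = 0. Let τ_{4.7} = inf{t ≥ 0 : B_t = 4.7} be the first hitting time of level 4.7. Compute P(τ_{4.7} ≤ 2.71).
P(τ_{4.7} ≤ 2.71) = 2(1 − Φ(4.7/√2.71)) = 2(1 − Φ(2.8550)) ≈ 0.0043

By the reflection principle for standard BM, P(τ_b ≤ t) = 2 · P(B_t ≥ b). Since B_t ~ N(0, t), P(B_t ≥ 4.7) = 1 − Φ(4.7/√t) = 1 − Φ(4.7/√2.71) = 1 − Φ(2.8550) ≈ 0.00215. Doubling: P(τ_{4.7} ≤ 2.71) ≈ 2 · 0.00215 = 0.00430 ≈ 0.0043.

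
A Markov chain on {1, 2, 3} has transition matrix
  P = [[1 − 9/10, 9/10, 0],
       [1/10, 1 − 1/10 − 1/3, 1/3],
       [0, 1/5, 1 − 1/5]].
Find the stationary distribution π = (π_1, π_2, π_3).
π = (1/25, 9/25, 3/5)

This is a birth-death chain on three states, which satisfies detailed balance: π_1 · P_{12} = π_2 · P_{21} and π_2 · P_{23} = π_3 · P_{32}.
From π_1 · 9/10 = π_2 · 1/10: π_2/π_1 = (9/10)/(1/10) = 9.
From π_2 · 1/3 = π_3 · 1/5: π_3/π_2 = (1/3)/(1/5) = 5/3.
Take π_1 proportional to 1; then unnormalized π = (1, 9, 15). Normalize by dividing by the sum 25:
  π = (1/25, 9/25, 3/5).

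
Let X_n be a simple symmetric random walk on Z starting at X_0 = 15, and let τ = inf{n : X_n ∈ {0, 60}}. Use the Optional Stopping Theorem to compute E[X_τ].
E[X_τ] = 15

X_n is a martingale and τ is a bounded-mean stopping time (indeed τ is finite a.s. with bounded expectation since the walk is in a bounded region). By the OST, E[X_τ] = E[X_0] = 15. Equivalently: E[X_τ] = 60 · P(hit 60 first) + 0 · P(hit 0 first) = 60 · (15/60) = 15.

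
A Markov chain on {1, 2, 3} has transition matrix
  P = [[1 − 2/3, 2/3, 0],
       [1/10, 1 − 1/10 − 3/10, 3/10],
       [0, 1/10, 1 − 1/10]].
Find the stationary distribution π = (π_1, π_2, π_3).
π = (3/83, 20/83, 60/83)

This is a birth-death chain on three states, which satisfies detailed balance: π_1 · P_{12} = π_2 · P_{21} and π_2 · P_{23} = π_3 · P_{32}.
From π_1 · 2/3 = π_2 · 1/10: π_2/π_1 = (2/3)/(1/10) = 20/3.
From π_2 · 3/10 = π_3 · 1/10: π_3/π_2 = (3/10)/(1/10) = 3.
Take π_1 proportional to 1; then unnormalized π = (1, 20/3, 20). Normalize by dividing by the sum 83/3:
  π = (3/83, 20/83, 60/83).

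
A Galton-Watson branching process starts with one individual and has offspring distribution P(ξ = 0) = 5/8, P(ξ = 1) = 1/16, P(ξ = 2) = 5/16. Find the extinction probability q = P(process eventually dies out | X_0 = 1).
q = 1

Mean offspring μ = 0·5/8 + 1·1/16 + 2·5/16 = 11/16 ≤ 1. For μ ≤ 1 with offspring not concentrated at 1, the Galton-Watson process goes extinct almost surely, so q = 1.
(Algebraic check: The pgf is f(s) = 5/8 + 1/16·s + 5/16·s². The extinction probability q is the smallest fixed point of f in [0, 1]. Setting s = f(s):
  5/16·s² + (1/16 − 1)·s + 5/8 = 0
  5/16·s² − (5/8 + 5/16)·s + 5/8 = 0
which factors as (s − 1)·(5/16·s − 5/8) = 0, giving roots s = 1 and s = (5/8)/(5/16) = 2. Since 2 ≥ 1, the smallest root in [0, 1] is s = 1.)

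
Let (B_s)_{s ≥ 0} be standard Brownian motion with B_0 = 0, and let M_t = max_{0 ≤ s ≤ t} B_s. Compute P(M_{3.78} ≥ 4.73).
P(M_{3.78} ≥ 4.73) = 2·P(B_{3.78} ≥ 4.73) = 2(1 − Φ(4.73/√3.78)) ≈ 0.0150

By the reflection principle for Brownian motion, P(M_t ≥ a) = 2 · P(B_t ≥ a) for a ≥ 0. Since B_t ~ N(0, t), P(B_t ≥ 4.73) = 1 − Φ(4.73/√t) = 1 − Φ(4.73/√3.78) = 1 − Φ(2.4328). So
  P(M_{3.78} ≥ 4.73) = 2(1 − Φ(2.4328)) ≈ 0.0150.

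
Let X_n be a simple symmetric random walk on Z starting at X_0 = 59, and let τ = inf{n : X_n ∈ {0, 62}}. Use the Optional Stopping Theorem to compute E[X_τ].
E[X_τ] = 59

X_n is a martingale and τ is a bounded-mean stopping time (indeed τ is finite a.s. with bounded expectation since the walk is in a bounded region). By the OST, E[X_τ] = E[X_0] = 59. Equivalently: E[X_τ] = 62 · P(hit 62 first) + 0 · P(hit 0 first) = 62 · (59/62) = 59.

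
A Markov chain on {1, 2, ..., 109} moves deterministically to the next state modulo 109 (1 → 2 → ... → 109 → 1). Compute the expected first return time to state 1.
E[T_1 | X_0 = 1] = 109

The chain cycles deterministically, so starting at state 1 it returns in exactly 109 steps. Equivalently, the stationary distribution is uniform π_j = 1/109 for every state j, so by Kac's formula E[T_1] = 1/π_1 = 109.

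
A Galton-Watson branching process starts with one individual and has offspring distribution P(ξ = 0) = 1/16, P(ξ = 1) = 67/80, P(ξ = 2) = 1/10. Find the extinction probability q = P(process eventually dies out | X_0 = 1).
q = 5/8

The pgf is f(s) = 1/16 + 67/80·s + 1/10·s². The extinction probability q is the smallest fixed point of f in [0, 1]. Setting s = f(s):
  1/10·s² + (67/80 − 1)·s + 1/16 = 0
  1/10·s² − (1/16 + 1/10)·s + 1/16 = 0
which factors as (s − 1)·(1/10·s − 1/16) = 0, giving roots s = 1 and s = (1/16)/(1/10) = 5/8.
Mean offspring μ = 67/80 + 2·1/10 = 83/80 > 1 (supercritical), so q < 1. The extinction probability is the smaller root: q = (1/16)/(1/10) = 5/8.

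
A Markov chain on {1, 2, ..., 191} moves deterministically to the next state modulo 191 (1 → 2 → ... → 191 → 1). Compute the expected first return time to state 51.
E[T_51 | X_0 = 51] = 191

The chain cycles deterministically, so starting at state 51 it returns in exactly 191 steps. Equivalently, the stationary distribution is uniform π_j = 1/191 for every state j, so by Kac's formula E[T_51] = 1/π_51 = 191.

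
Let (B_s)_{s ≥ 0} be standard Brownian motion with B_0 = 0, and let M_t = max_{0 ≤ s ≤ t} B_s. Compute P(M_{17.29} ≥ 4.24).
P(M_{17.29} ≥ 4.24) = 2·P(B_{17.29} ≥ 4.24) = 2(1 − Φ(4.24/√17.29)) ≈ 0.3079

By the reflection principle for Brownian motion, P(M_t ≥ a) = 2 · P(B_t ≥ a) for a ≥ 0. Since B_t ~ N(0, t), P(B_t ≥ 4.24) = 1 − Φ(4.24/√t) = 1 − Φ(4.24/√17.29) = 1 − Φ(1.0197). So
  P(M_{17.29} ≥ 4.24) = 2(1 − Φ(1.0197)) ≈ 0.3079.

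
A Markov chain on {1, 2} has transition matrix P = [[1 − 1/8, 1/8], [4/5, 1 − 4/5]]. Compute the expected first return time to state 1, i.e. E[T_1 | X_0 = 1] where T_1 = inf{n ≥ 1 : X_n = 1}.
E[T_1 | X_0 = 1] = 1/π_1 = 37/32

For an irreducible recurrent Markov chain with stationary distribution π, E[T_i | X_0 = i] = 1/π_i (Kac's formula). Here π_1 = (4/5)/(1/8 + 4/5) = (4/5)/(37/40) = 32/37, so E[T_1 | X_0 = 1] = 1/π_1 = (1/8 + 4/5)/(4/5) = (37/40)/(4/5) = 37/32.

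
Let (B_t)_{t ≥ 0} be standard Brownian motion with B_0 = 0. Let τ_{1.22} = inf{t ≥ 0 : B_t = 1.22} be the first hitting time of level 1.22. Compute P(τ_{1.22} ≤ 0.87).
P(τ_{1.22} ≤ 0.87) = 2(1 − Φ(1.22/√0.87)) = 2(1 − Φ(1.3080)) ≈ 0.1909

By the reflection principle for standard BM, P(τ_b ≤ t) = 2 · P(B_t ≥ b). Since B_t ~ N(0, t), P(B_t ≥ 1.22) = 1 − Φ(1.22/√t) = 1 − Φ(1.22/√0.87) = 1 − Φ(1.3080) ≈ 0.09544. Doubling: P(τ_{1.22} ≤ 0.87) ≈ 2 · 0.09544 = 0.19088 ≈ 0.1909.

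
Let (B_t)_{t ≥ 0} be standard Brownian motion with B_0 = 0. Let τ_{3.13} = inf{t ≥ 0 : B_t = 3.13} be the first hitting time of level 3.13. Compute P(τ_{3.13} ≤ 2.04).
P(τ_{3.13} ≤ 2.04) = 2(1 − Φ(3.13/√2.04)) = 2(1 − Φ(2.1914)) ≈ 0.0284

By the reflection principle for standard BM, P(τ_b ≤ t) = 2 · P(B_t ≥ b). Since B_t ~ N(0, t), P(B_t ≥ 3.13) = 1 − Φ(3.13/√t) = 1 − Φ(3.13/√2.04) = 1 − Φ(2.1914) ≈ 0.01421. Doubling: P(τ_{3.13} ≤ 2.04) ≈ 2 · 0.01421 = 0.02842 ≈ 0.0284.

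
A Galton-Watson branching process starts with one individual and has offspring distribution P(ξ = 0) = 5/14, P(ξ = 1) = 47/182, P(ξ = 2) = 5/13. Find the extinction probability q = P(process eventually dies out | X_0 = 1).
q = 13/14

The pgf is f(s) = 5/14 + 47/182·s + 5/13·s². The extinction probability q is the smallest fixed point of f in [0, 1]. Setting s = f(s):
  5/13·s² + (47/182 − 1)·s + 5/14 = 0
  5/13·s² − (5/14 + 5/13)·s + 5/14 = 0
which factors as (s − 1)·(5/13·s − 5/14) = 0, giving roots s = 1 and s = (5/14)/(5/13) = 13/14.
Mean offspring μ = 47/182 + 2·5/13 = 187/182 > 1 (supercritical), so q < 1. The extinction probability is the smaller root: q = (5/14)/(5/13) = 13/14.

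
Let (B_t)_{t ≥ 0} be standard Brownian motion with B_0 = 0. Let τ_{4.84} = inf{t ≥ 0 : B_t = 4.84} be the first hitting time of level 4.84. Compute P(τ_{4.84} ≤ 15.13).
P(τ_{4.84} ≤ 15.13) = 2(1 − Φ(4.84/√15.13)) = 2(1 − Φ(1.2443)) ≈ 0.2134

By the reflection principle for standard BM, P(τ_b ≤ t) = 2 · P(B_t ≥ b). Since B_t ~ N(0, t), P(B_t ≥ 4.84) = 1 − Φ(4.84/√t) = 1 − Φ(4.84/√15.13) = 1 − Φ(1.2443) ≈ 0.10669. Doubling: P(τ_{4.84} ≤ 15.13) ≈ 2 · 0.10669 = 0.21338 ≈ 0.2134.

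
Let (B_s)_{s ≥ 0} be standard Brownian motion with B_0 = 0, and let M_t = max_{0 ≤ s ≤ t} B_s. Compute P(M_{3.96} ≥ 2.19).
P(M_{3.96} ≥ 2.19) = 2·P(B_{3.96} ≥ 2.19) = 2(1 − Φ(2.19/√3.96)) ≈ 0.2711

By the reflection principle for Brownian motion, P(M_t ≥ a) = 2 · P(B_t ≥ a) for a ≥ 0. Since B_t ~ N(0, t), P(B_t ≥ 2.19) = 1 − Φ(2.19/√t) = 1 − Φ(2.19/√3.96) = 1 − Φ(1.1005). So
  P(M_{3.96} ≥ 2.19) = 2(1 − Φ(1.1005)) ≈ 0.2711.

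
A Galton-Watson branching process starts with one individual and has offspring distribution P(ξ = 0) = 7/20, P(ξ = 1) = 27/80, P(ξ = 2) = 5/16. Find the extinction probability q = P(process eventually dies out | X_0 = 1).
q = 1

Mean offspring μ = 0·7/20 + 1·27/80 + 2·5/16 = 77/80 ≤ 1. For μ ≤ 1 with offspring not concentrated at 1, the Galton-Watson process goes extinct almost surely, so q = 1.
(Algebraic check: The pgf is f(s) = 7/20 + 27/80·s + 5/16·s². The extinction probability q is the smallest fixed point of f in [0, 1]. Setting s = f(s):
  5/16·s² + (27/80 − 1)·s + 7/20 = 0
  5/16·s² − (7/20 + 5/16)·s + 7/20 = 0
which factors as (s − 1)·(5/16·s − 7/20) = 0, giving roots s = 1 and s = (7/20)/(5/16) = 28/25. Since 28/25 ≥ 1, the smallest root in [0, 1] is s = 1.)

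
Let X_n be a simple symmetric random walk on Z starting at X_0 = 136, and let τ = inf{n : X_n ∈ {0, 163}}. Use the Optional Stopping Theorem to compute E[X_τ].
E[X_τ] = 136

X_n is a martingale and τ is a bounded-mean stopping time (indeed τ is finite a.s. with bounded expectation since the walk is in a bounded region). By the OST, E[X_τ] = E[X_0] = 136. Equivalently: E[X_τ] = 163 · P(hit 163 first) + 0 · P(hit 0 first) = 163 · (136/163) = 136.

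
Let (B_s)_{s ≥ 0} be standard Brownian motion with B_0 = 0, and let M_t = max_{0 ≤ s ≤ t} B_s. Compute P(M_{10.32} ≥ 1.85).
P(M_{10.32} ≥ 1.85) = 2·P(B_{10.32} ≥ 1.85) = 2(1 − Φ(1.85/√10.32)) ≈ 0.5647

By the reflection principle for Brownian motion, P(M_t ≥ a) = 2 · P(B_t ≥ a) for a ≥ 0. Since B_t ~ N(0, t), P(B_t ≥ 1.85) = 1 − Φ(1.85/√t) = 1 − Φ(1.85/√10.32) = 1 − Φ(0.5759). So
  P(M_{10.32} ≥ 1.85) = 2(1 − Φ(0.5759)) ≈ 0.5647.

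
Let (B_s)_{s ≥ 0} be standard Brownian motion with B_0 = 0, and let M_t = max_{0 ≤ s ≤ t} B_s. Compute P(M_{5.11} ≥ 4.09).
P(M_{5.11} ≥ 4.09) = 2·P(B_{5.11} ≥ 4.09) = 2(1 − Φ(4.09/√5.11)) ≈ 0.0704

By the reflection principle for Brownian motion, P(M_t ≥ a) = 2 · P(B_t ≥ a) for a ≥ 0. Since B_t ~ N(0, t), P(B_t ≥ 4.09) = 1 − Φ(4.09/√t) = 1 − Φ(4.09/√5.11) = 1 − Φ(1.8093). So
  P(M_{5.11} ≥ 4.09) = 2(1 − Φ(1.8093)) ≈ 0.0704.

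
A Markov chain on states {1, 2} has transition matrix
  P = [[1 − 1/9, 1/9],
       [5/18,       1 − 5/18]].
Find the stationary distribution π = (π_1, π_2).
π_1 = 5/7, π_2 = 2/7

Solve πP = π with π_1 + π_2 = 1. From πP = π: π_1 · (1 − 1/9) + π_2 · 5/18 = π_1 ⇒ π_2 · 5/18 = π_1 · 1/9 ⇒ π_2/π_1 = (1/9)/(5/18) = 2/5. Together with π_1 + π_2 = 1:
  π_1 = (5/18)/(1/9 + 5/18) = (5/18)/(7/18) = 5/7,
  π_2 = (1/9)/(1/9 + 5/18) = (1/9)/(7/18) = 2/7.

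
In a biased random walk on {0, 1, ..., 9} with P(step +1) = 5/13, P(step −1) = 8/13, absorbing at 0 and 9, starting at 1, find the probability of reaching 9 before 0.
P(hit 9 before 0) = (1 − (8/5)^1) / (1 − (8/5)^9) = 390625/44088201

Let u_k denote P(reach 9 before 0 | start at k). Boundary: u_0 = 0, u_9 = 1. Recurrence: u_k = 5/13·u_{k+1} + 8/13·u_{k-1} for 1 ≤ k ≤ 8. Try u_k = A + B·r^k with r = q/p = (8/13)/(5/13) = 8/5. Substitution satisfies the recurrence; boundary conditions give:
  u_k = (1 − r^k) / (1 − r^N) = (1 − (8/5)^1) / (1 − (8/5)^9) = 390625/44088201.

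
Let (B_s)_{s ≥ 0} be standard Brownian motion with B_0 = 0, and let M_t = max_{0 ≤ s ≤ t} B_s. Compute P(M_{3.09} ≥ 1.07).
P(M_{3.09} ≥ 1.07) = 2·P(B_{3.09} ≥ 1.07) = 2(1 − Φ(1.07/√3.09)) ≈ 0.5427

By the reflection principle for Brownian motion, P(M_t ≥ a) = 2 · P(B_t ≥ a) for a ≥ 0. Since B_t ~ N(0, t), P(B_t ≥ 1.07) = 1 − Φ(1.07/√t) = 1 − Φ(1.07/√3.09) = 1 − Φ(0.6087). So
  P(M_{3.09} ≥ 1.07) = 2(1 − Φ(0.6087)) ≈ 0.5427.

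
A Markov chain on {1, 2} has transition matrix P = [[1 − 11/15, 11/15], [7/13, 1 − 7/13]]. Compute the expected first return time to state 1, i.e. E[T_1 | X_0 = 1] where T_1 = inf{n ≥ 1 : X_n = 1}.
E[T_1 | X_0 = 1] = 1/π_1 = 248/105

For an irreducible recurrent Markov chain with stationary distribution π, E[T_i | X_0 = i] = 1/π_i (Kac's formula). Here π_1 = (7/13)/(11/15 + 7/13) = (7/13)/(248/195) = 105/248, so E[T_1 | X_0 = 1] = 1/π_1 = (11/15 + 7/13)/(7/13) = (248/195)/(7/13) = 248/105.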